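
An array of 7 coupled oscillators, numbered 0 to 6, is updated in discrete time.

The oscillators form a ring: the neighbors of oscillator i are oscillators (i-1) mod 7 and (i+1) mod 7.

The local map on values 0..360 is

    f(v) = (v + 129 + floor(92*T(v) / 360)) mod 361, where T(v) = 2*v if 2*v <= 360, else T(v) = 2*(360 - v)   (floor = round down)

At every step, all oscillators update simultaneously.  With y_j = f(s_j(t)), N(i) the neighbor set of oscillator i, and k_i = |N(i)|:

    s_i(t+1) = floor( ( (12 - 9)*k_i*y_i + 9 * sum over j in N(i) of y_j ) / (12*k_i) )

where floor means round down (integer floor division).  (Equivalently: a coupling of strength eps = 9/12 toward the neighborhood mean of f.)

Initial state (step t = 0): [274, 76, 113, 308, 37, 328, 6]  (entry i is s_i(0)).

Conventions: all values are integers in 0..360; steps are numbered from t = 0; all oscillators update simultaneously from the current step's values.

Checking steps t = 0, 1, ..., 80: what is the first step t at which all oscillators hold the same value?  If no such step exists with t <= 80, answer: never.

Answer: 12
Key observation: Synchronization is absorbing here: once all oscillators are equal they stay equal, and step 12 is the first all-equal step.

Derivation:
t=0: [274, 76, 113, 308, 37, 328, 6]  (not all equal)
t=1: [164, 204, 204, 206, 126, 148, 108]  (not all equal)
t=2: [132, 37, 51, 151, 231, 317, 210]  (not all equal)
t=3: [171, 246, 254, 190, 189, 70, 176]  (not all equal)
t=4: [45, 56, 62, 56, 115, 87, 105]  (not all equal)
t=5: [236, 210, 215, 249, 252, 285, 243]  (not all equal)
t=6: [63, 60, 61, 67, 80, 77, 76]  (not all equal)
t=7: [229, 221, 223, 233, 240, 245, 236]  (not all equal)
t=8: [63, 61, 62, 65, 68, 68, 67]  (not all equal)
t=9: [225, 222, 223, 226, 229, 230, 228]  (not all equal)
t=10: [61, 61, 61, 62, 63, 63, 63]  (not all equal)
t=11: [222, 221, 221, 222, 223, 224, 222]  (not all equal)
t=12: [60, 60, 60, 60, 60, 60, 60]  (all equal)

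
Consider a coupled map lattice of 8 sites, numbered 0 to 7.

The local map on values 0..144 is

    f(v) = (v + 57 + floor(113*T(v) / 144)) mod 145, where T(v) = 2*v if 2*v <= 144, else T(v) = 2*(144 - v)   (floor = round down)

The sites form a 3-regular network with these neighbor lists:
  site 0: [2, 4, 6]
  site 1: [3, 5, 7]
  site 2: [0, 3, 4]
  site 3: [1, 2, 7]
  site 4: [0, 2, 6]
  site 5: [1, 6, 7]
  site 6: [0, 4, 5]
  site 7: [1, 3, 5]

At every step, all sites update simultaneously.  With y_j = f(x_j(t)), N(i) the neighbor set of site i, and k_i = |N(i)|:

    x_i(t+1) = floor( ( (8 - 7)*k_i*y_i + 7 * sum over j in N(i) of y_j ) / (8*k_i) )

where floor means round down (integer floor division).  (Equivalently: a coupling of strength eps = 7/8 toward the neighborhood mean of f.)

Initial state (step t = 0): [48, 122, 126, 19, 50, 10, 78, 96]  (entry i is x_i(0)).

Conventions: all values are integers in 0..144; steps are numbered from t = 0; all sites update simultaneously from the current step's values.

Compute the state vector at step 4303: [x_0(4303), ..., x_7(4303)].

Simulating step by step:
t=0: [48, 122, 126, 19, 50, 10, 78, 96]
t=1: [62, 87, 60, 76, 61, 81, 57, 84]
t=2: [64, 91, 76, 82, 65, 80, 74, 90]
t=3: [87, 89, 83, 88, 87, 89, 83, 89]
t=4: [89, 87, 87, 87, 89, 87, 87, 87]
t=5: [87, 88, 87, 88, 87, 88, 87, 88]
t=6: [88, 87, 87, 87, 88, 87, 87, 87]
t=7: [87, 88, 87, 88, 87, 88, 87, 88]

Answer: [87, 88, 87, 88, 87, 88, 87, 88]
Key observation: The state at step 5, [87, 88, 87, 88, 87, 88, 87, 88], reappears at step 7: the system is in a cycle of period 2 from step 5 on.  Therefore the state at step 4303 equals the state at step 5 + ((4303 - 5) mod 2) = 5, which is [87, 88, 87, 88, 87, 88, 87, 88].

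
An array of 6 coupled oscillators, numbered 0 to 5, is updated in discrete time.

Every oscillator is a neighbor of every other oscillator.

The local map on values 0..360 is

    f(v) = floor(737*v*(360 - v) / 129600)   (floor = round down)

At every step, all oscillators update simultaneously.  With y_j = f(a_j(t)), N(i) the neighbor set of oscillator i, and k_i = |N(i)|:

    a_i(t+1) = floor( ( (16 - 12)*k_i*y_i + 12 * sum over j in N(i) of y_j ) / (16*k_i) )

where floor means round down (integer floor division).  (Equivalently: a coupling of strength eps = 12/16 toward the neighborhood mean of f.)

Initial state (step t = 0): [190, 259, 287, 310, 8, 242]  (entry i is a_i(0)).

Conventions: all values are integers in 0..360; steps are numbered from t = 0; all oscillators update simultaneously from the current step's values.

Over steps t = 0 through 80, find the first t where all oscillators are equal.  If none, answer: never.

Answer: 3
Key observation: Synchronization is absorbing here: once all oscillators are equal they stay equal, and step 3 is the first all-equal step.

Derivation:
t=0: [190, 259, 287, 310, 8, 242]  (not all equal)
t=1: [125, 122, 119, 116, 109, 123]  (not all equal)
t=2: [162, 162, 162, 162, 161, 162]  (not all equal)
t=3: [182, 182, 182, 182, 182, 182]  (all equal)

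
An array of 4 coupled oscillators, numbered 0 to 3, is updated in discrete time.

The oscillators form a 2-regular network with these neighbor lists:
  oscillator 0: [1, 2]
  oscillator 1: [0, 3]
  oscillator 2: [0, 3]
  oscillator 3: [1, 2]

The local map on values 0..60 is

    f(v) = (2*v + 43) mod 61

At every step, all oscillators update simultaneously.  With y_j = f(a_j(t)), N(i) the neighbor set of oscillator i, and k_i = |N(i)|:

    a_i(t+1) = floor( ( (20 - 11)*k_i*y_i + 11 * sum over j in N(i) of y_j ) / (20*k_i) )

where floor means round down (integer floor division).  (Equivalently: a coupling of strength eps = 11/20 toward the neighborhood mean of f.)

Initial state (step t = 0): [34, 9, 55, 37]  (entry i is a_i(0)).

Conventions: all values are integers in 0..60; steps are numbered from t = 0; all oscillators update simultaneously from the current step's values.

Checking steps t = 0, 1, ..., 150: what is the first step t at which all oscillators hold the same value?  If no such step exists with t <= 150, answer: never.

Answer: 30
Key observation: Synchronization is absorbing here: once all oscillators are equal they stay equal, and step 30 is the first all-equal step.

Derivation:
t=0: [34, 9, 55, 37]  (not all equal)
t=1: [31, 29, 43, 33]  (not all equal)
t=2: [32, 43, 28, 34]  (not all equal)
t=3: [33, 29, 43, 34]  (not all equal)
t=4: [34, 44, 30, 35]  (not all equal)
t=5: [36, 32, 46, 37]  (not all equal)
t=6: [40, 50, 36, 41]  (not all equal)
t=7: [21, 10, 25, 21]  (not all equal)
t=8: [20, 14, 27, 20]  (not all equal)
t=9: [22, 16, 28, 22]  (not all equal)
t=10: [26, 20, 31, 26]  (not all equal)
t=11: [33, 28, 38, 33]  (not all equal)
t=12: [48, 43, 52, 48]  (not all equal)
t=13: [16, 12, 20, 16]  (not all equal)
t=14: [14, 10, 17, 14]  (not all equal)
t=15: [9, 6, 12, 9]  (not all equal)
t=16: [16, 24, 2, 16]  (not all equal)
t=17: [27, 21, 28, 27]  (not all equal)
t=18: [33, 30, 36, 33]  (not all equal)
t=19: [48, 45, 50, 48]  (not all equal)
t=20: [16, 14, 18, 16]  (not all equal)
t=21: [14, 12, 15, 14]  (not all equal)
t=22: [9, 8, 10, 9]  (not all equal)
t=23: [16, 26, 0, 16]  (not all equal)
t=24: [27, 23, 27, 27]  (not all equal)
t=25: [33, 32, 36, 33]  (not all equal)
t=26: [49, 47, 50, 49]  (not all equal)
t=27: [18, 17, 19, 18]  (not all equal)
t=28: [18, 17, 18, 18]  (not all equal)
t=29: [17, 17, 18, 17]  (not all equal)
t=30: [16, 16, 16, 16]  (all equal)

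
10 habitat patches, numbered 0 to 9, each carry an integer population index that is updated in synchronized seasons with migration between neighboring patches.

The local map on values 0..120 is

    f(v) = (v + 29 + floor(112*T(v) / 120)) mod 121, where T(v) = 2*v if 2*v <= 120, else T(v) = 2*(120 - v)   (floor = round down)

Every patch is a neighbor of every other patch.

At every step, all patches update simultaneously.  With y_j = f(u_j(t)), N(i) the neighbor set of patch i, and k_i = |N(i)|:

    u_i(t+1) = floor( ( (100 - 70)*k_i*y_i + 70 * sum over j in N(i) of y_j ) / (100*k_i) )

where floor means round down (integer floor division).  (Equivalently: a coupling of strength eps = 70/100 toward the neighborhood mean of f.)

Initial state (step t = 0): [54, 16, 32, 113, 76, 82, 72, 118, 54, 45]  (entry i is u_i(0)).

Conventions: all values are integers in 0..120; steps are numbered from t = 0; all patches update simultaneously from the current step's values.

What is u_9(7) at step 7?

Simulating step by step:
t=0: [54, 16, 32, 113, 76, 82, 72, 118, 54, 45]
t=1: [61, 64, 74, 55, 62, 61, 63, 54, 61, 55]
t=2: [74, 73, 71, 70, 73, 74, 73, 70, 74, 70]
t=3: [68, 68, 69, 69, 68, 68, 68, 69, 68, 69]
t=4: [72, 72, 72, 72, 72, 72, 72, 72, 72, 72]
t=5: [69, 69, 69, 69, 69, 69, 69, 69, 69, 69]
t=6: [72, 72, 72, 72, 72, 72, 72, 72, 72, 72]
t=7: [69, 69, 69, 69, 69, 69, 69, 69, 69, 69]

Answer: u_9(7) = 69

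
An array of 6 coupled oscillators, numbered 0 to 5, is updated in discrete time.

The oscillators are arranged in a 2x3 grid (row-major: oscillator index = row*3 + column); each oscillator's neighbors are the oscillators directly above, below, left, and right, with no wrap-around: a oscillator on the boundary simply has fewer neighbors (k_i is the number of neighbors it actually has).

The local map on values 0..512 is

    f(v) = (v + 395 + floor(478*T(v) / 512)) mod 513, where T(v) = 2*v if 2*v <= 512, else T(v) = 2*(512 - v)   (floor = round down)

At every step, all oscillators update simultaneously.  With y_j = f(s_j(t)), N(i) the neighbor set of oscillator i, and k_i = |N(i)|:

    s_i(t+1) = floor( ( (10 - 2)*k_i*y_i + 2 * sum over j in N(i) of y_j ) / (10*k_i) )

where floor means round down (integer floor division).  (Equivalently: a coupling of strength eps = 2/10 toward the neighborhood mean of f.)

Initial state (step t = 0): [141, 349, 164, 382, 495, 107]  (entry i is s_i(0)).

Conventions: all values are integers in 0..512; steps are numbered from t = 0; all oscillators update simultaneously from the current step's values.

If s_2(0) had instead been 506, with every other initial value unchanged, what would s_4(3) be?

Answer: s_4(3) = 452
Key observation: This trace re-runs the system from the modified initial state.

Derivation:
t=0: [141, 349, 506, 382, 495, 107]
t=1: [281, 90, 340, 474, 374, 231]
t=2: [121, 119, 41, 348, 39, 27]
t=3: [207, 261, 479, 91, 452, 479]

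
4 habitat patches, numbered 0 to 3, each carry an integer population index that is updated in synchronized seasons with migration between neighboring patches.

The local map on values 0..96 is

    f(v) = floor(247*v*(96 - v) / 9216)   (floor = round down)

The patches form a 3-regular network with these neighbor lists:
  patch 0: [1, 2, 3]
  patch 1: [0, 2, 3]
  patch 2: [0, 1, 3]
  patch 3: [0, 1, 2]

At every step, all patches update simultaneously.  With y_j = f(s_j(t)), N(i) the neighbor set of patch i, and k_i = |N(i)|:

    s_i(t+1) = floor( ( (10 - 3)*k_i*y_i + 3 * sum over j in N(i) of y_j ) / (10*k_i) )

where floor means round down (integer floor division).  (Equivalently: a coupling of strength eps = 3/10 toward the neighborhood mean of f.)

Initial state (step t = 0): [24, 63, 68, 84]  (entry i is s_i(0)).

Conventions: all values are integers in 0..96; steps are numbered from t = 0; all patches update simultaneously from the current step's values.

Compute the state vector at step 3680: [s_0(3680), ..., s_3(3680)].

Simulating step by step:
t=0: [24, 63, 68, 84]
t=1: [45, 50, 48, 34]
t=2: [60, 60, 60, 57]
t=3: [57, 57, 57, 58]
t=4: [59, 59, 59, 59]
t=5: [58, 58, 58, 58]
t=6: [59, 59, 59, 59]

Answer: [59, 59, 59, 59]
Key observation: The state at step 4, [59, 59, 59, 59], reappears at step 6: the system is in a cycle of period 2 from step 4 on.  Therefore the state at step 3680 equals the state at step 4 + ((3680 - 4) mod 2) = 4, which is [59, 59, 59, 59].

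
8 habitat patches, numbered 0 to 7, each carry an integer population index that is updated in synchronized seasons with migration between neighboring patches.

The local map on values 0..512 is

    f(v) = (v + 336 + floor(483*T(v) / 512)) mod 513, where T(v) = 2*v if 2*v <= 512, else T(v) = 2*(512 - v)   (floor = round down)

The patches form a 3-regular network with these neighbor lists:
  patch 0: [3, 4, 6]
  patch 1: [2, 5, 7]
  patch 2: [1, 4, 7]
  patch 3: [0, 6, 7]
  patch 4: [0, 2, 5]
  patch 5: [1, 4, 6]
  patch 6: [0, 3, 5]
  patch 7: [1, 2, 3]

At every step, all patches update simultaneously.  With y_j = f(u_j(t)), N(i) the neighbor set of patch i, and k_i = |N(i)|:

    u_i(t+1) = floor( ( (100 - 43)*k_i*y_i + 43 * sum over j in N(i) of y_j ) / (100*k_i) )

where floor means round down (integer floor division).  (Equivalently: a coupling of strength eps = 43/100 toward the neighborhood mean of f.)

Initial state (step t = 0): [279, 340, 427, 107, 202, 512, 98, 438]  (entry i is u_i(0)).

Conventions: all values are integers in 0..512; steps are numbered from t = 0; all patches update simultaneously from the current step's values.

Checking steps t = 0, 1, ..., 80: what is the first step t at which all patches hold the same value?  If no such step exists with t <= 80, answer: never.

Answer: 13
Key observation: Synchronization is absorbing here: once all patches are equal they stay equal, and step 13 is the first all-equal step.

Derivation:
t=0: [279, 340, 427, 107, 202, 512, 98, 438]  (not all equal)
t=1: [107, 441, 419, 151, 342, 333, 130, 375]  (not all equal)
t=2: [209, 422, 429, 259, 425, 435, 239, 413]  (not all equal)
t=3: [381, 412, 411, 221, 412, 421, 417, 364]  (not all equal)
t=4: [443, 428, 429, 453, 426, 417, 428, 452]  (not all equal)
t=5: [398, 407, 405, 391, 409, 414, 405, 393]  (not all equal)
t=6: [434, 428, 430, 438, 427, 423, 430, 436]  (not all equal)
t=7: [404, 408, 407, 401, 409, 411, 406, 403]  (not all equal)
t=8: [429, 427, 428, 431, 426, 425, 428, 430]  (not all equal)
t=9: [408, 409, 409, 406, 410, 411, 408, 407]  (not all equal)
t=10: [426, 426, 426, 427, 425, 424, 426, 427]  (not all equal)
t=11: [411, 411, 411, 410, 411, 412, 411, 410]  (not all equal)
t=12: [424, 424, 424, 424, 423, 423, 424, 424]  (not all equal)
t=13: [413, 413, 413, 413, 413, 413, 413, 413]  (all equal)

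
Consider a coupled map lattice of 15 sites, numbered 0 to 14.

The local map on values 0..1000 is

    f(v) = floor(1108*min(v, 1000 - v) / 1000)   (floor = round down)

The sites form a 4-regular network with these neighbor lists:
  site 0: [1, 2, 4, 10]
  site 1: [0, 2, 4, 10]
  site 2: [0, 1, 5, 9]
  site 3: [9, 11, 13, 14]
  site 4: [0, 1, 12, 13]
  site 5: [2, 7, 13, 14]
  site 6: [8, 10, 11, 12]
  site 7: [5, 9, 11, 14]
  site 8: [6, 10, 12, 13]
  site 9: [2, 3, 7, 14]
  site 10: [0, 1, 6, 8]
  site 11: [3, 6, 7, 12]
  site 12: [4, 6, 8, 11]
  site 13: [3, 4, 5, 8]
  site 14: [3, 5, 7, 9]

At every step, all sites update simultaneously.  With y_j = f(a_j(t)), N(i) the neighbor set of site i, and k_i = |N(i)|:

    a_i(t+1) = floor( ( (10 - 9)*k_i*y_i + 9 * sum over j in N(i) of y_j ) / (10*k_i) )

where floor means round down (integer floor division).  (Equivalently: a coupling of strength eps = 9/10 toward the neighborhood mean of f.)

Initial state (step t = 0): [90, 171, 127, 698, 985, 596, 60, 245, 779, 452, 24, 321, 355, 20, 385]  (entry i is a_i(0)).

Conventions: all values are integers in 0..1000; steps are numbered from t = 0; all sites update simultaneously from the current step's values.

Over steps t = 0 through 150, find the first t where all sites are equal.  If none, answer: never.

Answer: never
Key observation: The state at step 26 reappears at step 30 — the system is in a cycle of period 4 from step 26 on.  No step 0..30 is synchronized, and the cycle repeats forever, so no step up to 150 (or ever) has all sites equal.

Derivation:
t=0: [90, 171, 127, 698, 985, 596, 60, 245, 779, 452, 24, 321, 355, 20, 385]  (not all equal)
t=1: [93, 82, 291, 326, 159, 237, 235, 415, 138, 313, 137, 274, 192, 236, 391]  (not all equal)
t=2: [176, 178, 212, 338, 167, 358, 210, 348, 214, 388, 151, 321, 221, 240, 364]  (not all equal)
t=3: [195, 195, 297, 364, 221, 329, 248, 394, 228, 357, 210, 313, 251, 294, 396]  (not all equal)
t=4: [251, 251, 300, 378, 257, 380, 276, 390, 274, 400, 238, 347, 278, 316, 403]  (not all equal)
t=5: [288, 288, 352, 406, 301, 393, 313, 424, 306, 410, 288, 367, 317, 355, 430]  (not all equal)
t=6: [338, 338, 382, 433, 344, 432, 352, 445, 350, 446, 329, 403, 355, 389, 454]  (not all equal)
t=7: [384, 384, 429, 469, 391, 464, 396, 481, 393, 476, 379, 439, 400, 431, 487]  (not all equal)
t=8: [436, 436, 472, 508, 441, 506, 444, 518, 443, 517, 429, 483, 447, 475, 524]  (not all equal)
t=9: [491, 491, 513, 532, 495, 529, 497, 535, 496, 532, 485, 518, 500, 518, 538]  (not all equal)
t=10: [542, 542, 532, 523, 544, 524, 544, 520, 544, 520, 545, 534, 546, 534, 517]  (not all equal)
t=11: [508, 508, 518, 524, 507, 525, 506, 527, 506, 528, 505, 516, 507, 516, 529]  (not all equal)
t=12: [543, 543, 534, 528, 543, 528, 544, 526, 544, 526, 546, 536, 544, 536, 524]  (not all equal)
t=13: [507, 507, 514, 520, 507, 520, 506, 522, 506, 522, 505, 514, 507, 513, 523]  (not all equal)
t=14: [544, 544, 538, 533, 544, 533, 544, 531, 545, 531, 546, 538, 544, 538, 529]  (not all equal)
t=15: [505, 505, 511, 515, 506, 515, 505, 517, 505, 517, 504, 511, 506, 510, 518]  (not all equal)
t=16: [546, 546, 541, 537, 546, 537, 546, 536, 546, 536, 548, 541, 546, 542, 535]  (not all equal)
t=17: [503, 503, 508, 511, 503, 511, 503, 512, 503, 512, 502, 508, 504, 507, 513]  (not all equal)
t=18: [549, 549, 545, 542, 548, 542, 548, 541, 549, 541, 550, 545, 548, 545, 540]  (not all equal)
t=19: [500, 500, 503, 506, 500, 506, 500, 507, 500, 507, 499, 503, 500, 503, 507]  (not all equal)
t=20: [552, 552, 550, 547, 553, 547, 552, 547, 552, 547, 553, 550, 553, 550, 546]  (not all equal)
t=21: [496, 496, 498, 500, 496, 500, 496, 500, 496, 500, 495, 498, 496, 498, 501]  (not all equal)
t=22: [549, 549, 551, 552, 549, 552, 549, 552, 549, 552, 548, 551, 549, 551, 553]  (not all equal)
t=23: [498, 498, 497, 496, 498, 496, 498, 496, 498, 496, 499, 497, 498, 497, 495]  (not all equal)
t=24: [551, 551, 550, 549, 550, 549, 551, 549, 551, 549, 551, 550, 550, 550, 548]  (not all equal)
t=25: [497, 497, 498, 498, 497, 498, 497, 499, 497, 499, 497, 498, 497, 498, 499]  (not all equal)
t=26: [550, 550, 550, 551, 550, 551, 550, 551, 550, 551, 550, 550, 550, 550, 551]  (not all equal)
t=27: [498, 498, 497, 497, 498, 497, 498, 497, 498, 497, 498, 497, 498, 497, 497]  (not all equal)
t=28: [550, 550, 550, 550, 550, 550, 550, 550, 550, 550, 551, 550, 550, 550, 550]  (not all equal)
t=29: [497, 497, 498, 498, 498, 498, 497, 498, 497, 498, 497, 498, 498, 498, 498]  (not all equal)
t=30: [550, 550, 550, 551, 550, 551, 550, 551, 550, 551, 550, 550, 550, 550, 551]  (not all equal)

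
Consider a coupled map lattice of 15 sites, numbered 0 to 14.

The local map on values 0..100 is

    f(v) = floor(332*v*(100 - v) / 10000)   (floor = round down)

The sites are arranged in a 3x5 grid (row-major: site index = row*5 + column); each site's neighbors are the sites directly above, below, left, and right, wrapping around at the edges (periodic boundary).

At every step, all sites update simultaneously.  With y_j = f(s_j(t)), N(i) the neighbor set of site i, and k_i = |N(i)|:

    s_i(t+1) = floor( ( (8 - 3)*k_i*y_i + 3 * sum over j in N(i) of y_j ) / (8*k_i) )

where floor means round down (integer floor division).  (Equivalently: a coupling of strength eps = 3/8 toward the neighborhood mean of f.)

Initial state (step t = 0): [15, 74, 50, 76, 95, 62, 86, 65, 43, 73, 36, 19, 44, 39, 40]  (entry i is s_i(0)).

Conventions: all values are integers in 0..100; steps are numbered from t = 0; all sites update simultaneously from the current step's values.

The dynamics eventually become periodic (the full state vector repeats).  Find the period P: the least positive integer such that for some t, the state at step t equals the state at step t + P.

Answer: 2
Key observation: The state at step 28, [82, 82, 82, 82, 82, 82, 82, 82, 82, 82, 82, 82, 82, 82, 82], reappears at step 30 — and no state repeats earlier — so the cycle the system enters has period 2.

Derivation:
t=0: [15, 74, 50, 76, 95, 62, 86, 65, 43, 73, 36, 19, 44, 39, 40]
t=1: [48, 59, 78, 61, 32, 69, 49, 73, 76, 64, 70, 56, 77, 76, 71]
t=2: [78, 78, 61, 72, 73, 73, 79, 64, 63, 72, 71, 77, 60, 62, 68]
t=3: [58, 58, 74, 69, 65, 63, 58, 74, 74, 67, 66, 60, 76, 76, 70]
t=4: [78, 78, 65, 68, 74, 76, 78, 64, 64, 72, 74, 76, 62, 62, 69]
t=5: [57, 58, 73, 72, 64, 60, 58, 74, 74, 66, 62, 61, 75, 76, 69]
t=6: [79, 78, 66, 66, 74, 78, 78, 64, 64, 73, 77, 76, 63, 62, 71]
t=7: [56, 57, 72, 73, 63, 56, 58, 74, 74, 65, 58, 60, 75, 76, 67]
t=8: [80, 79, 66, 65, 75, 80, 78, 64, 64, 74, 79, 77, 63, 62, 73]
t=9: [54, 56, 72, 74, 62, 54, 57, 74, 74, 63, 55, 59, 74, 76, 64]
t=10: [81, 79, 66, 64, 76, 81, 79, 64, 64, 76, 81, 78, 64, 62, 75]
t=11: [52, 56, 72, 74, 60, 52, 56, 73, 74, 60, 52, 57, 74, 75, 62]
t=12: [81, 79, 66, 64, 77, 81, 79, 66, 64, 77, 81, 79, 65, 63, 77]
t=13: [52, 56, 72, 74, 59, 52, 56, 72, 74, 59, 52, 56, 73, 74, 59]
t=14: [81, 79, 67, 64, 78, 81, 79, 67, 64, 78, 81, 79, 66, 64, 78]
t=15: [51, 56, 71, 73, 57, 51, 56, 71, 73, 57, 51, 56, 72, 73, 57]
t=16: [81, 79, 68, 66, 79, 81, 79, 68, 66, 79, 81, 79, 67, 66, 79]
t=17: [51, 56, 70, 72, 56, 51, 56, 70, 72, 56, 51, 56, 71, 72, 56]
t=18: [81, 79, 69, 67, 79, 81, 79, 69, 67, 79, 81, 79, 69, 67, 79]
t=19: [51, 56, 69, 71, 56, 51, 56, 69, 71, 56, 51, 56, 69, 71, 56]
t=20: [81, 80, 71, 69, 79, 81, 80, 71, 69, 79, 81, 80, 71, 69, 79]
t=21: [51, 54, 66, 69, 56, 51, 54, 66, 69, 56, 51, 54, 66, 69, 56]
t=22: [81, 81, 74, 72, 80, 81, 81, 74, 72, 80, 81, 81, 74, 72, 80]
t=23: [51, 52, 62, 64, 54, 51, 52, 62, 64, 54, 51, 52, 62, 64, 54]
t=24: [82, 81, 78, 76, 81, 82, 81, 78, 76, 81, 82, 81, 78, 76, 81]
t=25: [49, 51, 55, 58, 51, 49, 51, 55, 58, 51, 49, 51, 55, 58, 51]
t=26: [82, 82, 81, 80, 81, 82, 82, 81, 80, 81, 82, 82, 81, 80, 81]
t=27: [49, 49, 51, 52, 51, 49, 49, 51, 52, 51, 49, 49, 51, 52, 51]
t=28: [82, 82, 82, 82, 82, 82, 82, 82, 82, 82, 82, 82, 82, 82, 82]
t=29: [49, 49, 49, 49, 49, 49, 49, 49, 49, 49, 49, 49, 49, 49, 49]
t=30: [82, 82, 82, 82, 82, 82, 82, 82, 82, 82, 82, 82, 82, 82, 82]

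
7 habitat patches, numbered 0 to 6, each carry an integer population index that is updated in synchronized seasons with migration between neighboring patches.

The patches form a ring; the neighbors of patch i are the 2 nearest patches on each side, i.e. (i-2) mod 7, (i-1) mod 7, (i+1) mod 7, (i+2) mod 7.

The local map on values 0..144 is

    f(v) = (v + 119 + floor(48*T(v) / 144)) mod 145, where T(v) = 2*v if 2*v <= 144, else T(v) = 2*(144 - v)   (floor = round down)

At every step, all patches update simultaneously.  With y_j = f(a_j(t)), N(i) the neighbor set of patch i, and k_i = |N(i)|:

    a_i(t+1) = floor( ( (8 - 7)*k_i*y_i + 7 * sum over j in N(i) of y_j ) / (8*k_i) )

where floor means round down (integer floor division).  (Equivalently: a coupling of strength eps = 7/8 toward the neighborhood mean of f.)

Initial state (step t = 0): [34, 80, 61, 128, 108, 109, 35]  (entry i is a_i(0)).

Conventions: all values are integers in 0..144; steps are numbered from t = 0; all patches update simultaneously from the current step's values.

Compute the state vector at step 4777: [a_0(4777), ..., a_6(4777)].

Answer: [104, 104, 104, 104, 104, 104, 104]
Key observation: The state at step 5, [104, 104, 104, 104, 104, 104, 104], reappears at step 6: the system is in a cycle of period 1 from step 5 on.  Therefore the state at step 4777 equals the state at step 5 + ((4777 - 5) mod 1) = 5, which is [104, 104, 104, 104, 104, 104, 104].

Derivation:
t=0: [34, 80, 61, 128, 108, 109, 35]
t=1: [71, 66, 84, 97, 84, 74, 77]
t=2: [92, 95, 94, 94, 97, 96, 92]
t=3: [100, 100, 101, 101, 101, 100, 101]
t=4: [103, 103, 103, 103, 103, 103, 103]
t=5: [104, 104, 104, 104, 104, 104, 104]
t=6: [104, 104, 104, 104, 104, 104, 104]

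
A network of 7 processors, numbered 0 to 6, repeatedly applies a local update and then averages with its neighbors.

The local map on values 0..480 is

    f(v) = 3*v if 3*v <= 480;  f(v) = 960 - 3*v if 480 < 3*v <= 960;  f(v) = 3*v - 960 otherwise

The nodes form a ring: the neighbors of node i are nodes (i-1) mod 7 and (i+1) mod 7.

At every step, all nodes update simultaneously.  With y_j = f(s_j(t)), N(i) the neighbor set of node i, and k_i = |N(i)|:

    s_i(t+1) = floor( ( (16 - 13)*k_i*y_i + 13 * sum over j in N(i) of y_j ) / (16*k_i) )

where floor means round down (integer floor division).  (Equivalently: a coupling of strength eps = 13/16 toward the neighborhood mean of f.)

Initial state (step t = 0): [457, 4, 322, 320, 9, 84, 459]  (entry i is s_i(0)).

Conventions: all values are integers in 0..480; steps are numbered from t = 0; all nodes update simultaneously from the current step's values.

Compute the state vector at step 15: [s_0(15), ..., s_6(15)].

Answer: [286, 331, 334, 384, 354, 337, 310]

Derivation:
t=0: [457, 4, 322, 320, 9, 84, 459]
t=1: [251, 171, 6, 13, 107, 227, 347]
t=2: [253, 175, 200, 145, 189, 215, 212]
t=3: [346, 309, 420, 387, 378, 350, 270]
t=4: [88, 159, 151, 230, 150, 148, 96]
t=5: [360, 380, 388, 417, 374, 383, 341]
t=6: [121, 165, 229, 203, 225, 126, 137]
t=7: [423, 345, 382, 292, 349, 353, 378]
t=8: [159, 215, 99, 126, 90, 124, 198]
t=9: [366, 373, 337, 301, 355, 328, 413]
t=10: [203, 106, 97, 74, 52, 160, 118]
t=11: [338, 320, 273, 223, 314, 297, 403]
t=12: [111, 79, 144, 119, 149, 121, 96]
t=13: [275, 355, 322, 424, 376, 366, 336]
t=14: [87, 76, 170, 129, 214, 113, 119]
t=15: [286, 331, 334, 384, 354, 337, 310]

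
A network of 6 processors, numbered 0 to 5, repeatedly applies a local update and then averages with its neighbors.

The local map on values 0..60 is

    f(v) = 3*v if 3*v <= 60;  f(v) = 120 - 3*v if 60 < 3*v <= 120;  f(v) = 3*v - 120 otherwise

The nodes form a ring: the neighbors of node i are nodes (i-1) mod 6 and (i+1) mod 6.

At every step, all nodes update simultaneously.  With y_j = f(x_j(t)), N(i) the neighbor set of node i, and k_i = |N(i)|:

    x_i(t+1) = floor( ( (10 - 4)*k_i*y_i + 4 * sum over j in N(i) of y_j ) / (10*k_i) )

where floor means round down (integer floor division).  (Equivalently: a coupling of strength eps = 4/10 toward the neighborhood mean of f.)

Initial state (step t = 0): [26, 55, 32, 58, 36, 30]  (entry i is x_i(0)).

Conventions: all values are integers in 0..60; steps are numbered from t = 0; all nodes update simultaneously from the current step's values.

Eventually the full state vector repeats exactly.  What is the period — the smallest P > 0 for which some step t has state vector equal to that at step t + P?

Answer: 2
Key observation: The state at step 40, [12, 12, 12, 12, 12, 12], reappears at step 42 — and no state repeats earlier — so the cycle the system enters has period 2.

Derivation:
t=0: [26, 55, 32, 58, 36, 30]
t=1: [40, 40, 34, 39, 24, 28]
t=2: [7, 3, 11, 15, 36, 31]
t=3: [19, 16, 30, 36, 21, 22]
t=4: [54, 46, 30, 24, 47, 55]
t=5: [37, 25, 31, 39, 31, 39]
t=6: [15, 34, 25, 12, 17, 9]
t=7: [36, 28, 37, 40, 43, 35]
t=8: [17, 25, 12, 3, 8, 13]
t=9: [47, 44, 32, 17, 24, 38]
t=10: [16, 16, 27, 45, 40, 17]
t=11: [48, 46, 36, 16, 13, 40]
t=12: [18, 18, 20, 39, 33, 12]
t=13: [50, 55, 47, 18, 20, 36]
t=14: [29, 37, 32, 48, 49, 25]
t=15: [30, 16, 21, 24, 30, 39]
t=16: [28, 46, 53, 46, 28, 13]
t=17: [33, 25, 30, 25, 33, 37]
t=18: [23, 37, 36, 37, 23, 13]
t=19: [40, 18, 10, 18, 40, 43]
t=20: [12, 38, 39, 38, 12, 5]
t=21: [25, 11, 4, 11, 25, 23]
t=22: [43, 31, 20, 31, 43, 48]
t=23: [15, 30, 46, 30, 15, 18]
t=24: [43, 30, 22, 30, 43, 50]
t=25: [17, 30, 44, 30, 17, 21]
t=26: [48, 30, 19, 30, 48, 54]
t=27: [28, 34, 46, 34, 28, 34]
t=28: [28, 21, 18, 21, 28, 25]
t=29: [42, 52, 55, 52, 42, 41]
t=30: [11, 31, 41, 31, 11, 4]
t=31: [27, 23, 12, 23, 27, 20]
t=32: [45, 45, 42, 45, 45, 51]
t=33: [18, 13, 9, 13, 18, 25]
t=34: [49, 39, 31, 39, 49, 48]
t=35: [21, 12, 17, 12, 21, 25]
t=36: [50, 43, 45, 43, 50, 49]
t=37: [25, 14, 12, 14, 25, 28]
t=38: [42, 41, 38, 41, 42, 39]
t=39: [4, 4, 4, 4, 4, 4]
t=40: [12, 12, 12, 12, 12, 12]
t=41: [36, 36, 36, 36, 36, 36]
t=42: [12, 12, 12, 12, 12, 12]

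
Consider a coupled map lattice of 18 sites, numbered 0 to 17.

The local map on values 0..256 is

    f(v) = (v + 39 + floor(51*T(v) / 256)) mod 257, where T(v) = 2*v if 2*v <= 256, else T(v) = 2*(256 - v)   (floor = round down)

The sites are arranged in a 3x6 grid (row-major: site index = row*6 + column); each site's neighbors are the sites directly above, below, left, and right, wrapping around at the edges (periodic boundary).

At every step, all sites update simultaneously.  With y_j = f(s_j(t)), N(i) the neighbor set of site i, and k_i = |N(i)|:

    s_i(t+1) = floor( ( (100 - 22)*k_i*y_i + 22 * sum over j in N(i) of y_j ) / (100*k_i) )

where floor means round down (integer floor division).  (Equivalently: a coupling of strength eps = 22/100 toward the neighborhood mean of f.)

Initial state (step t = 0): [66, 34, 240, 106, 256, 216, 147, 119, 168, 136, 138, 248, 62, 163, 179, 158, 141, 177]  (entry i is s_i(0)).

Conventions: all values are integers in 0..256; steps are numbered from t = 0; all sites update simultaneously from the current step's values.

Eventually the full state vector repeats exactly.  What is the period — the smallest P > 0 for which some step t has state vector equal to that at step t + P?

Answer: 4
Key observation: The state at step 28, [118, 49, 210, 108, 218, 231, 179, 156, 147, 138, 158, 227, 47, 166, 150, 138, 149, 178], reappears at step 32 — and no state repeats earlier — so the cycle the system enters has period 4.

Derivation:
t=0: [66, 34, 240, 106, 256, 216, 147, 119, 168, 136, 138, 248, 62, 163, 179, 158, 141, 177]
t=1: [127, 100, 63, 174, 65, 34, 205, 203, 227, 222, 203, 64, 144, 222, 234, 232, 216, 214]
t=2: [195, 158, 124, 207, 119, 93, 37, 16, 25, 29, 20, 105, 190, 37, 29, 34, 19, 34]
t=3: [42, 204, 187, 38, 176, 158, 97, 74, 80, 74, 80, 166, 213, 104, 86, 79, 75, 104]
t=4: [99, 41, 219, 115, 226, 226, 162, 139, 155, 140, 159, 228, 44, 161, 164, 145, 151, 178]
t=5: [162, 110, 53, 182, 52, 40, 214, 218, 221, 224, 211, 57, 127, 221, 225, 227, 220, 213]
t=6: [213, 170, 114, 209, 106, 99, 41, 24, 21, 30, 22, 99, 183, 36, 23, 32, 20, 33]
t=7: [51, 209, 175, 37, 163, 163, 103, 83, 76, 74, 81, 161, 211, 104, 79, 77, 74, 103]
t=8: [110, 45, 213, 112, 220, 228, 170, 149, 151, 140, 160, 226, 44, 161, 155, 142, 150, 177]
t=9: [175, 115, 51, 178, 50, 42, 219, 224, 218, 224, 211, 55, 128, 221, 221, 224, 220, 213]
t=10: [220, 176, 112, 207, 104, 102, 44, 27, 20, 30, 21, 97, 185, 37, 21, 30, 20, 33]
t=11: [55, 212, 173, 35, 161, 166, 106, 86, 74, 74, 80, 159, 212, 105, 76, 74, 74, 103]
t=12: [114, 47, 212, 109, 218, 229, 174, 152, 148, 139, 158, 225, 45, 162, 152, 139, 149, 177]
t=13: [180, 118, 50, 175, 48, 42, 221, 225, 217, 223, 210, 56, 129, 222, 219, 222, 219, 213]
t=14: [223, 180, 110, 205, 102, 102, 45, 28, 19, 29, 21, 98, 186, 38, 20, 29, 19, 33]
t=15: [57, 215, 171, 34, 158, 166, 107, 88, 73, 73, 80, 161, 212, 107, 75, 73, 73, 103]
t=16: [116, 49, 210, 108, 218, 229, 175, 155, 147, 138, 158, 226, 45, 164, 150, 138, 149, 177]
t=17: [182, 121, 49, 174, 48, 42, 222, 227, 217, 223, 210, 56, 130, 223, 218, 222, 219, 213]
t=18: [224, 183, 109, 204, 102, 102, 46, 29, 19, 29, 21, 98, 187, 39, 20, 29, 19, 34]
t=19: [57, 216, 170, 33, 158, 166, 109, 89, 73, 73, 80, 161, 213, 108, 75, 73, 73, 104]
t=20: [117, 49, 210, 108, 217, 229, 178, 156, 147, 138, 158, 226, 46, 166, 150, 138, 149, 178]
t=21: [183, 121, 49, 174, 48, 42, 224, 227, 217, 223, 210, 56, 131, 224, 218, 222, 219, 213]
t=22: [225, 184, 109, 204, 102, 102, 47, 29, 19, 29, 21, 98, 187, 39, 20, 29, 19, 34]
t=23: [58, 216, 170, 33, 158, 166, 110, 89, 73, 73, 80, 161, 213, 108, 75, 73, 73, 104]
t=24: [118, 49, 210, 108, 217, 229, 179, 156, 147, 138, 158, 226, 47, 166, 150, 138, 149, 178]
t=25: [185, 121, 49, 174, 48, 43, 224, 227, 217, 223, 210, 56, 132, 224, 218, 222, 219, 214]
t=26: [226, 184, 109, 204, 102, 104, 47, 29, 19, 29, 21, 98, 188, 39, 20, 29, 19, 34]
t=27: [58, 216, 170, 33, 158, 168, 110, 89, 73, 73, 80, 161, 214, 108, 75, 73, 73, 104]
t=28: [118, 49, 210, 108, 218, 231, 179, 156, 147, 138, 158, 227, 47, 166, 150, 138, 149, 178]
t=29: [185, 121, 49, 174, 48, 43, 224, 227, 217, 223, 210, 57, 132, 224, 218, 222, 219, 214]
t=30: [226, 184, 109, 204, 102, 104, 47, 29, 19, 29, 21, 99, 188, 39, 20, 29, 19, 34]
t=31: [58, 216, 170, 33, 158, 168, 110, 89, 73, 73, 80, 162, 214, 108, 75, 73, 73, 104]
t=32: [118, 49, 210, 108, 218, 231, 179, 156, 147, 138, 158, 227, 47, 166, 150, 138, 149, 178]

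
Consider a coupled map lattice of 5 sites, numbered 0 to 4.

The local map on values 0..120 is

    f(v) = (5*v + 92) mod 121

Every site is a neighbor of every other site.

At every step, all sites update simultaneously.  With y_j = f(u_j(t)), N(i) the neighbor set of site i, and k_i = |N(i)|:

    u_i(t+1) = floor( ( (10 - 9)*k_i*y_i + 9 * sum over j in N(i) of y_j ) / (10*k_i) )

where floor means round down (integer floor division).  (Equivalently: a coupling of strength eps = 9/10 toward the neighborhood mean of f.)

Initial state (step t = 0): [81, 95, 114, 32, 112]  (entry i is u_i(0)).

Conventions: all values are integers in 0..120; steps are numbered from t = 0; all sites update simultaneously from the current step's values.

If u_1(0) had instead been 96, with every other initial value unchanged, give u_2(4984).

Simulating step by step:
t=0: [81, 96, 114, 32, 112]
t=1: [46, 37, 41, 47, 42]
t=2: [60, 66, 64, 60, 63]
t=3: [43, 39, 41, 43, 41]
t=4: [56, 58, 57, 56, 57]
t=5: [13, 12, 12, 13, 12]
t=6: [32, 33, 33, 32, 33]
t=7: [13, 12, 12, 13, 12]

Answer: u_2(4984) = 33
Key observation: The state at step 5, [13, 12, 12, 13, 12], reappears at step 7: the system is in a cycle of period 2 from step 5 on.  Therefore the state at step 4984 equals the state at step 5 + ((4984 - 5) mod 2) = 6, which is [32, 33, 33, 32, 33].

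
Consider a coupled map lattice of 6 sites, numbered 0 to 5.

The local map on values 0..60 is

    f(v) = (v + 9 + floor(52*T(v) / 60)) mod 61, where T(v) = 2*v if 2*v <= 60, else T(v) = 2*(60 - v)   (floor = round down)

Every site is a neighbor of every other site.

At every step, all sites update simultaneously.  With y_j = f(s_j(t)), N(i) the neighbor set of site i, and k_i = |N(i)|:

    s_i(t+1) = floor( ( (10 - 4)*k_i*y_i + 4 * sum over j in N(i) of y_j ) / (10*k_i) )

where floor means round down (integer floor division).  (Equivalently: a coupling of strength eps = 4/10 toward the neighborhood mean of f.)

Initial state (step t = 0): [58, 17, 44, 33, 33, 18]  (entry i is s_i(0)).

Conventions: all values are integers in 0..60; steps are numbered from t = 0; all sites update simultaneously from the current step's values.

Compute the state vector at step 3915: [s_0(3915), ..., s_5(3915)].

Answer: [30, 30, 30, 30, 30, 30]
Key observation: The state at step 34, [30, 30, 30, 30, 30, 30], reappears at step 35: the system is in a cycle of period 1 from step 34 on.  Therefore the state at step 3915 equals the state at step 34 + ((3915 - 34) mod 1) = 34, which is [30, 30, 30, 30, 30, 30].

Derivation:
t=0: [58, 17, 44, 33, 33, 18]
t=1: [20, 44, 25, 29, 29, 45]
t=2: [9, 18, 17, 22, 22, 18]
t=3: [34, 47, 46, 21, 21, 47]
t=4: [21, 15, 16, 9, 9, 15]
t=5: [20, 43, 44, 35, 35, 43]
t=6: [10, 19, 18, 22, 22, 19]
t=7: [37, 49, 48, 22, 22, 49]
t=8: [19, 15, 15, 11, 11, 15]
t=9: [54, 49, 49, 43, 43, 49]
t=10: [14, 16, 16, 18, 18, 16]
t=11: [49, 52, 52, 55, 55, 52]
t=12: [14, 12, 12, 11, 11, 12]
t=13: [44, 41, 41, 40, 40, 41]
t=14: [19, 21, 21, 21, 21, 21]
t=15: [38, 9, 9, 9, 9, 9]
t=16: [27, 32, 32, 32, 32, 32]
t=17: [23, 27, 27, 27, 27, 27]
t=18: [14, 20, 20, 20, 20, 20]
t=19: [29, 5, 5, 5, 5, 5]
t=20: [25, 22, 22, 22, 22, 22]
t=21: [12, 8, 8, 8, 8, 8]
t=22: [36, 30, 30, 30, 30, 30]
t=23: [27, 29, 29, 29, 29, 29]
t=24: [23, 26, 26, 26, 26, 26]
t=25: [13, 18, 18, 18, 18, 18]
t=26: [49, 56, 56, 56, 56, 56]
t=27: [13, 10, 10, 10, 10, 10]
t=28: [40, 36, 36, 36, 36, 36]
t=29: [23, 24, 24, 24, 24, 24]
t=30: [11, 12, 12, 12, 12, 12]
t=31: [39, 40, 40, 40, 40, 40]
t=32: [22, 22, 22, 22, 22, 22]
t=33: [8, 8, 8, 8, 8, 8]
t=34: [30, 30, 30, 30, 30, 30]
t=35: [30, 30, 30, 30, 30, 30]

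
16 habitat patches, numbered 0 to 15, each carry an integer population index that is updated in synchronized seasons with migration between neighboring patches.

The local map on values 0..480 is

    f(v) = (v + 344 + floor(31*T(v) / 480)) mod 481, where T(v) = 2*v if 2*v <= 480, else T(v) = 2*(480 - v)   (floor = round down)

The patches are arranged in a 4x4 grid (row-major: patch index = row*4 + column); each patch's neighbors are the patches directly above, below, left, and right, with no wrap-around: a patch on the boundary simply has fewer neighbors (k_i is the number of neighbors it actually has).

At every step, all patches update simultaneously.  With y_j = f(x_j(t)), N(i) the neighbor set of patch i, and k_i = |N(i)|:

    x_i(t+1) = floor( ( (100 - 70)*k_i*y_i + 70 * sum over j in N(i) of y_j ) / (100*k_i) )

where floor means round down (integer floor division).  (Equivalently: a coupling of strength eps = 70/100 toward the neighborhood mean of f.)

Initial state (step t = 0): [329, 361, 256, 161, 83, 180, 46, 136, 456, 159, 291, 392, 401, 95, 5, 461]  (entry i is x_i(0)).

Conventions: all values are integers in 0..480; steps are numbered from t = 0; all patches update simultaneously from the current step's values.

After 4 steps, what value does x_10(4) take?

Answer: x_10(4) = 139

Derivation:
t=0: [329, 361, 256, 161, 83, 180, 46, 136, 456, 159, 291, 392, 401, 95, 5, 461]
t=1: [299, 170, 202, 70, 270, 214, 189, 169, 272, 190, 237, 201, 352, 290, 327, 313]
t=2: [130, 104, 156, 177, 153, 95, 88, 153, 157, 123, 117, 115, 187, 173, 180, 163]
t=3: [176, 254, 237, 44, 127, 299, 308, 238, 37, 179, 314, 272, 56, 50, 155, 202]
t=4: [71, 131, 209, 209, 149, 127, 170, 213, 227, 223, 139, 146, 396, 239, 172, 96]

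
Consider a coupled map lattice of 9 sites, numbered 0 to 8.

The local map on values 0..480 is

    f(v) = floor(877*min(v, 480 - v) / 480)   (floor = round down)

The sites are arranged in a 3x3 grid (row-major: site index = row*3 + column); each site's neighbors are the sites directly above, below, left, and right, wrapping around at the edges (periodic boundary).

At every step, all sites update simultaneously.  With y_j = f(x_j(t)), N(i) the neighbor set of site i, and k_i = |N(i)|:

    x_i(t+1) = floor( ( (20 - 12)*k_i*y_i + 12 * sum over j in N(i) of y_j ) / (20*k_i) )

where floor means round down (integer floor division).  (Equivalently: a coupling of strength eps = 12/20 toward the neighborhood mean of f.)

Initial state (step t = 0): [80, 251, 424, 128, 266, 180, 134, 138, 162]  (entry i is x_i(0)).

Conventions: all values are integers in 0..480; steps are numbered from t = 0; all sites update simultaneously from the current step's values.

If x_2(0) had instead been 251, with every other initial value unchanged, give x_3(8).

Answer: x_3(8) = 327
Key observation: This trace re-runs the system from the modified initial state.

Derivation:
t=0: [80, 251, 251, 128, 266, 180, 134, 138, 162]
t=1: [255, 348, 345, 259, 340, 331, 236, 302, 304]
t=2: [362, 281, 285, 366, 288, 292, 391, 317, 319]
t=3: [249, 327, 324, 243, 321, 318, 216, 294, 291]
t=4: [377, 312, 315, 383, 317, 320, 388, 331, 334]
t=5: [218, 281, 278, 212, 275, 272, 202, 264, 261]
t=6: [382, 375, 378, 382, 378, 381, 384, 383, 386]
t=7: [181, 185, 182, 179, 183, 180, 175, 179, 176]
t=8: [329, 333, 330, 327, 331, 328, 323, 327, 324]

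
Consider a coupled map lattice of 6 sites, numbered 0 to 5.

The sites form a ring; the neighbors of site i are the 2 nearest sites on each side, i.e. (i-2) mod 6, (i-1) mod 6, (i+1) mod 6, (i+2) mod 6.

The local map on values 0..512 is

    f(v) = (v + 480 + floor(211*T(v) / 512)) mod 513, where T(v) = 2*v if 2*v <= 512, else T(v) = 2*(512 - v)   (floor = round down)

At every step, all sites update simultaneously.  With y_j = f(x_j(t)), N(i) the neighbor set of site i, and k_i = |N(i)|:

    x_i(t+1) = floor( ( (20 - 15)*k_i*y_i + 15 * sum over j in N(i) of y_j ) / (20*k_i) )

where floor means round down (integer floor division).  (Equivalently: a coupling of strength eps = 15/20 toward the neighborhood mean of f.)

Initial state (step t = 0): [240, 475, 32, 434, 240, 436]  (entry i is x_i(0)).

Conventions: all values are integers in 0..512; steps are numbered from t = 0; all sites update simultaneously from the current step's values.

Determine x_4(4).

Simulating step by step:
t=0: [240, 475, 32, 434, 240, 436]
t=1: [357, 372, 333, 372, 355, 443]
t=2: [453, 454, 451, 454, 453, 455]
t=3: [468, 468, 468, 468, 468, 468]
t=4: [471, 471, 471, 471, 471, 471]

Answer: x_4(4) = 471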